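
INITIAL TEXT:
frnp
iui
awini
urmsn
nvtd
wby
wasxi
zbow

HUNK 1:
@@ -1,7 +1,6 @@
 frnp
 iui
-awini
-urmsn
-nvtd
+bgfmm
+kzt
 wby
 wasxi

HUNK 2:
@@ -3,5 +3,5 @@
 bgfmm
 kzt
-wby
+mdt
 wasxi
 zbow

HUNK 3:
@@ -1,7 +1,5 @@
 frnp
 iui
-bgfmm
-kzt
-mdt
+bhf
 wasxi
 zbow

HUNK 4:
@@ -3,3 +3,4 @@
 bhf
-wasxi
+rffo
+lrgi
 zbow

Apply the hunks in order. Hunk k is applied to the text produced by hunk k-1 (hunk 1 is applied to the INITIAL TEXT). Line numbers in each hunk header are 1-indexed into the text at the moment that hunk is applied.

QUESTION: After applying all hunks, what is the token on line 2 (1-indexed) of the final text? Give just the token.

Hunk 1: at line 1 remove [awini,urmsn,nvtd] add [bgfmm,kzt] -> 7 lines: frnp iui bgfmm kzt wby wasxi zbow
Hunk 2: at line 3 remove [wby] add [mdt] -> 7 lines: frnp iui bgfmm kzt mdt wasxi zbow
Hunk 3: at line 1 remove [bgfmm,kzt,mdt] add [bhf] -> 5 lines: frnp iui bhf wasxi zbow
Hunk 4: at line 3 remove [wasxi] add [rffo,lrgi] -> 6 lines: frnp iui bhf rffo lrgi zbow
Final line 2: iui

Answer: iui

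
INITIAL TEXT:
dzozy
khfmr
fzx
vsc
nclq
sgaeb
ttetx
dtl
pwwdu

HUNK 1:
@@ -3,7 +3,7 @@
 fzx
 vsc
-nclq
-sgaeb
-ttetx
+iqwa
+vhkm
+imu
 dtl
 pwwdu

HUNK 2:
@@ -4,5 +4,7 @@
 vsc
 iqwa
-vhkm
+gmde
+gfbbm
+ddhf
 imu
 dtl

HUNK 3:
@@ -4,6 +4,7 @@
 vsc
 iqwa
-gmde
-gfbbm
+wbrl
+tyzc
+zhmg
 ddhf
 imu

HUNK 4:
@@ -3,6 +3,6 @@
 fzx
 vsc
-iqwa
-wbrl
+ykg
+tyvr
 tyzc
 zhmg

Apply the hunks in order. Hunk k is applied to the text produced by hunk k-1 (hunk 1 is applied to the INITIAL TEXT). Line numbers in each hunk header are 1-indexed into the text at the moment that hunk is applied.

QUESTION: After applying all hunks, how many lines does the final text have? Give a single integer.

Hunk 1: at line 3 remove [nclq,sgaeb,ttetx] add [iqwa,vhkm,imu] -> 9 lines: dzozy khfmr fzx vsc iqwa vhkm imu dtl pwwdu
Hunk 2: at line 4 remove [vhkm] add [gmde,gfbbm,ddhf] -> 11 lines: dzozy khfmr fzx vsc iqwa gmde gfbbm ddhf imu dtl pwwdu
Hunk 3: at line 4 remove [gmde,gfbbm] add [wbrl,tyzc,zhmg] -> 12 lines: dzozy khfmr fzx vsc iqwa wbrl tyzc zhmg ddhf imu dtl pwwdu
Hunk 4: at line 3 remove [iqwa,wbrl] add [ykg,tyvr] -> 12 lines: dzozy khfmr fzx vsc ykg tyvr tyzc zhmg ddhf imu dtl pwwdu
Final line count: 12

Answer: 12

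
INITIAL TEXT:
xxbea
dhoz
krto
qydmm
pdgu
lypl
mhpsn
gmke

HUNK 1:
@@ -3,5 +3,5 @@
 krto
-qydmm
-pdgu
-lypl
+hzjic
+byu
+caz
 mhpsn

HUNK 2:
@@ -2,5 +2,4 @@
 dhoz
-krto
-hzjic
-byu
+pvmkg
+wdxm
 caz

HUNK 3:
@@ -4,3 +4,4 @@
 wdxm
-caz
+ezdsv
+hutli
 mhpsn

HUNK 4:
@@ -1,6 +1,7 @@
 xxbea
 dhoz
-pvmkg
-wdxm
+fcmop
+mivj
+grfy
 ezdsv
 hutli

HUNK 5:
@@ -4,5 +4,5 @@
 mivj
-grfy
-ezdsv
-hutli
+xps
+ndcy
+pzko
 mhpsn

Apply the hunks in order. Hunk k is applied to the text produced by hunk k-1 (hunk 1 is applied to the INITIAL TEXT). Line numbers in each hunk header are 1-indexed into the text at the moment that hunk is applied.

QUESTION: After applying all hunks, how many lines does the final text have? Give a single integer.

Answer: 9

Derivation:
Hunk 1: at line 3 remove [qydmm,pdgu,lypl] add [hzjic,byu,caz] -> 8 lines: xxbea dhoz krto hzjic byu caz mhpsn gmke
Hunk 2: at line 2 remove [krto,hzjic,byu] add [pvmkg,wdxm] -> 7 lines: xxbea dhoz pvmkg wdxm caz mhpsn gmke
Hunk 3: at line 4 remove [caz] add [ezdsv,hutli] -> 8 lines: xxbea dhoz pvmkg wdxm ezdsv hutli mhpsn gmke
Hunk 4: at line 1 remove [pvmkg,wdxm] add [fcmop,mivj,grfy] -> 9 lines: xxbea dhoz fcmop mivj grfy ezdsv hutli mhpsn gmke
Hunk 5: at line 4 remove [grfy,ezdsv,hutli] add [xps,ndcy,pzko] -> 9 lines: xxbea dhoz fcmop mivj xps ndcy pzko mhpsn gmke
Final line count: 9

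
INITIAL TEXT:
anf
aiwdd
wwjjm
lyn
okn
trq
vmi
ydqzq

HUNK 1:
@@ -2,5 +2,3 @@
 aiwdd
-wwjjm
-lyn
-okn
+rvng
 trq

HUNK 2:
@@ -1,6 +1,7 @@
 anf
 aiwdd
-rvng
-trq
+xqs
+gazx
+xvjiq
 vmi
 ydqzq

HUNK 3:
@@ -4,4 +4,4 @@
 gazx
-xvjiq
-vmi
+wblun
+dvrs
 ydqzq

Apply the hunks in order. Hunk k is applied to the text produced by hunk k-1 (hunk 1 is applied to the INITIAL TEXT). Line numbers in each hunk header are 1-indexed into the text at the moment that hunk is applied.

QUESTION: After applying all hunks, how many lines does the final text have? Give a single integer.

Hunk 1: at line 2 remove [wwjjm,lyn,okn] add [rvng] -> 6 lines: anf aiwdd rvng trq vmi ydqzq
Hunk 2: at line 1 remove [rvng,trq] add [xqs,gazx,xvjiq] -> 7 lines: anf aiwdd xqs gazx xvjiq vmi ydqzq
Hunk 3: at line 4 remove [xvjiq,vmi] add [wblun,dvrs] -> 7 lines: anf aiwdd xqs gazx wblun dvrs ydqzq
Final line count: 7

Answer: 7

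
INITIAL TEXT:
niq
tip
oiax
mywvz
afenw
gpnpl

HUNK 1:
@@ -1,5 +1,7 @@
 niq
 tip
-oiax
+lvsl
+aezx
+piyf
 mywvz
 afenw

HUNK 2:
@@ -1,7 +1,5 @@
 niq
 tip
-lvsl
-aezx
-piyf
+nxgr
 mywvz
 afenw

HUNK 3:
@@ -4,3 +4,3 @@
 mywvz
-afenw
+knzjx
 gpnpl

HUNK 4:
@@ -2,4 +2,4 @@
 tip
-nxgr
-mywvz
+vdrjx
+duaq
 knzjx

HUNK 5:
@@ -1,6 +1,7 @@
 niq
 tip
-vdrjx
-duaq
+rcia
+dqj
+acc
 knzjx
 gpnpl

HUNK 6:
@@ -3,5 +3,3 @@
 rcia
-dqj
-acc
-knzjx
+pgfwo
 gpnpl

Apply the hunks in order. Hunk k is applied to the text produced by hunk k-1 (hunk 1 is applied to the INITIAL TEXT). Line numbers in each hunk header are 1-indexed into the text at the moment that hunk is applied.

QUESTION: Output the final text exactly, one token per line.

Answer: niq
tip
rcia
pgfwo
gpnpl

Derivation:
Hunk 1: at line 1 remove [oiax] add [lvsl,aezx,piyf] -> 8 lines: niq tip lvsl aezx piyf mywvz afenw gpnpl
Hunk 2: at line 1 remove [lvsl,aezx,piyf] add [nxgr] -> 6 lines: niq tip nxgr mywvz afenw gpnpl
Hunk 3: at line 4 remove [afenw] add [knzjx] -> 6 lines: niq tip nxgr mywvz knzjx gpnpl
Hunk 4: at line 2 remove [nxgr,mywvz] add [vdrjx,duaq] -> 6 lines: niq tip vdrjx duaq knzjx gpnpl
Hunk 5: at line 1 remove [vdrjx,duaq] add [rcia,dqj,acc] -> 7 lines: niq tip rcia dqj acc knzjx gpnpl
Hunk 6: at line 3 remove [dqj,acc,knzjx] add [pgfwo] -> 5 lines: niq tip rcia pgfwo gpnpl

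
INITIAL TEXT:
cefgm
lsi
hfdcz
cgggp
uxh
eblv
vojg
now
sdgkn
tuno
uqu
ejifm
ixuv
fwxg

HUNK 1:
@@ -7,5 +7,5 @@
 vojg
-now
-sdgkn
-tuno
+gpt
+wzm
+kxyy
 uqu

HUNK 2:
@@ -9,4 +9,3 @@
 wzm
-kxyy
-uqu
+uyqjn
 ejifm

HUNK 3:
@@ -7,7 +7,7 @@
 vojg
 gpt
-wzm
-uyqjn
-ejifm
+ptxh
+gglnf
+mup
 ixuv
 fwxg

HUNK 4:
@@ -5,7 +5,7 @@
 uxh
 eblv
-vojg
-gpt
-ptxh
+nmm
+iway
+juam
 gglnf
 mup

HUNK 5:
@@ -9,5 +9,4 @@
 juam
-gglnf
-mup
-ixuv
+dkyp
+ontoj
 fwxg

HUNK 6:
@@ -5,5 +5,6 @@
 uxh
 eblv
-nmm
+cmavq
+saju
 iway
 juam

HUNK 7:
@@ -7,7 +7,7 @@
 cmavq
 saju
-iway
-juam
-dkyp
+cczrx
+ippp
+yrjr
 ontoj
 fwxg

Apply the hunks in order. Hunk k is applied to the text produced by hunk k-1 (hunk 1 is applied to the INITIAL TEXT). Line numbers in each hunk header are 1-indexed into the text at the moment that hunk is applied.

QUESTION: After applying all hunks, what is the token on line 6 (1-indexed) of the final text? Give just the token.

Hunk 1: at line 7 remove [now,sdgkn,tuno] add [gpt,wzm,kxyy] -> 14 lines: cefgm lsi hfdcz cgggp uxh eblv vojg gpt wzm kxyy uqu ejifm ixuv fwxg
Hunk 2: at line 9 remove [kxyy,uqu] add [uyqjn] -> 13 lines: cefgm lsi hfdcz cgggp uxh eblv vojg gpt wzm uyqjn ejifm ixuv fwxg
Hunk 3: at line 7 remove [wzm,uyqjn,ejifm] add [ptxh,gglnf,mup] -> 13 lines: cefgm lsi hfdcz cgggp uxh eblv vojg gpt ptxh gglnf mup ixuv fwxg
Hunk 4: at line 5 remove [vojg,gpt,ptxh] add [nmm,iway,juam] -> 13 lines: cefgm lsi hfdcz cgggp uxh eblv nmm iway juam gglnf mup ixuv fwxg
Hunk 5: at line 9 remove [gglnf,mup,ixuv] add [dkyp,ontoj] -> 12 lines: cefgm lsi hfdcz cgggp uxh eblv nmm iway juam dkyp ontoj fwxg
Hunk 6: at line 5 remove [nmm] add [cmavq,saju] -> 13 lines: cefgm lsi hfdcz cgggp uxh eblv cmavq saju iway juam dkyp ontoj fwxg
Hunk 7: at line 7 remove [iway,juam,dkyp] add [cczrx,ippp,yrjr] -> 13 lines: cefgm lsi hfdcz cgggp uxh eblv cmavq saju cczrx ippp yrjr ontoj fwxg
Final line 6: eblv

Answer: eblv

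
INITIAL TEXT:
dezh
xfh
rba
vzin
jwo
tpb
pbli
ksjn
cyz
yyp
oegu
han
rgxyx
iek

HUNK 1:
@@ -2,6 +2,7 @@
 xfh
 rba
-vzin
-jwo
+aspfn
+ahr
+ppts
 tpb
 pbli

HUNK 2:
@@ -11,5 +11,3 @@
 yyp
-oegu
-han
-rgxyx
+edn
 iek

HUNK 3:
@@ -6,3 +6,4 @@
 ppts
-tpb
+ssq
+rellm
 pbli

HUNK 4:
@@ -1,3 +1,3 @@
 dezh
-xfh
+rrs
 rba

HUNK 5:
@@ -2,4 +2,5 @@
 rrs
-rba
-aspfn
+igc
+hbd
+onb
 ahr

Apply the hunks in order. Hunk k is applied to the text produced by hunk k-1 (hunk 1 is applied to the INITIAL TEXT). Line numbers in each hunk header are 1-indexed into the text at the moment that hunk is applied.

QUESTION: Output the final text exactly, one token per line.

Hunk 1: at line 2 remove [vzin,jwo] add [aspfn,ahr,ppts] -> 15 lines: dezh xfh rba aspfn ahr ppts tpb pbli ksjn cyz yyp oegu han rgxyx iek
Hunk 2: at line 11 remove [oegu,han,rgxyx] add [edn] -> 13 lines: dezh xfh rba aspfn ahr ppts tpb pbli ksjn cyz yyp edn iek
Hunk 3: at line 6 remove [tpb] add [ssq,rellm] -> 14 lines: dezh xfh rba aspfn ahr ppts ssq rellm pbli ksjn cyz yyp edn iek
Hunk 4: at line 1 remove [xfh] add [rrs] -> 14 lines: dezh rrs rba aspfn ahr ppts ssq rellm pbli ksjn cyz yyp edn iek
Hunk 5: at line 2 remove [rba,aspfn] add [igc,hbd,onb] -> 15 lines: dezh rrs igc hbd onb ahr ppts ssq rellm pbli ksjn cyz yyp edn iek

Answer: dezh
rrs
igc
hbd
onb
ahr
ppts
ssq
rellm
pbli
ksjn
cyz
yyp
edn
iek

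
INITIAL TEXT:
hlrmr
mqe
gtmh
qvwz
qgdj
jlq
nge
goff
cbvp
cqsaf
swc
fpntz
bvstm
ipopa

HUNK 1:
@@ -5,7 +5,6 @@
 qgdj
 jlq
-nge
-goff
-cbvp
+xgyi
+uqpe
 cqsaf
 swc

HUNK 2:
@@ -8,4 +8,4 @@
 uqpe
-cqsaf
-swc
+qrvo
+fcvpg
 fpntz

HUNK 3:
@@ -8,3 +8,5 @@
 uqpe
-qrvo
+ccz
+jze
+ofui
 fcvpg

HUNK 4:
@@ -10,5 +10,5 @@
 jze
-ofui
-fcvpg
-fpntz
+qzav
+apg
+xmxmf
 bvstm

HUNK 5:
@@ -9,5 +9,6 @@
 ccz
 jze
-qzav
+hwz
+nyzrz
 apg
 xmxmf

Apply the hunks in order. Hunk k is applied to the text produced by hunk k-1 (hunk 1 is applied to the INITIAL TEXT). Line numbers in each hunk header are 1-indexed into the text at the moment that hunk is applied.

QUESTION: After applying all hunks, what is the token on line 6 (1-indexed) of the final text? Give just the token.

Hunk 1: at line 5 remove [nge,goff,cbvp] add [xgyi,uqpe] -> 13 lines: hlrmr mqe gtmh qvwz qgdj jlq xgyi uqpe cqsaf swc fpntz bvstm ipopa
Hunk 2: at line 8 remove [cqsaf,swc] add [qrvo,fcvpg] -> 13 lines: hlrmr mqe gtmh qvwz qgdj jlq xgyi uqpe qrvo fcvpg fpntz bvstm ipopa
Hunk 3: at line 8 remove [qrvo] add [ccz,jze,ofui] -> 15 lines: hlrmr mqe gtmh qvwz qgdj jlq xgyi uqpe ccz jze ofui fcvpg fpntz bvstm ipopa
Hunk 4: at line 10 remove [ofui,fcvpg,fpntz] add [qzav,apg,xmxmf] -> 15 lines: hlrmr mqe gtmh qvwz qgdj jlq xgyi uqpe ccz jze qzav apg xmxmf bvstm ipopa
Hunk 5: at line 9 remove [qzav] add [hwz,nyzrz] -> 16 lines: hlrmr mqe gtmh qvwz qgdj jlq xgyi uqpe ccz jze hwz nyzrz apg xmxmf bvstm ipopa
Final line 6: jlq

Answer: jlq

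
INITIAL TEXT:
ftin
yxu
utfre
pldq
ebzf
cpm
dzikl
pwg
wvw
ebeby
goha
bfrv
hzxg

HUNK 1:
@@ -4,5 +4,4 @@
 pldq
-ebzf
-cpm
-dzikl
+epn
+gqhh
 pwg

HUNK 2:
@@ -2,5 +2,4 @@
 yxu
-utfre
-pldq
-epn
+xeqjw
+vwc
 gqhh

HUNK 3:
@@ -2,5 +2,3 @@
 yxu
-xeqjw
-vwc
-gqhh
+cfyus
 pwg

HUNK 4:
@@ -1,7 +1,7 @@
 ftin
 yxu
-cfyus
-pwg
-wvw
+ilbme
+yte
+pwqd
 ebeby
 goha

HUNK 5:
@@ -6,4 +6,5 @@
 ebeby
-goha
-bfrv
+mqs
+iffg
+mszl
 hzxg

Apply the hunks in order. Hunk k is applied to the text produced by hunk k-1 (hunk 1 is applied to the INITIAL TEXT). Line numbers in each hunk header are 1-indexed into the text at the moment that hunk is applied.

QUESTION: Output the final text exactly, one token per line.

Hunk 1: at line 4 remove [ebzf,cpm,dzikl] add [epn,gqhh] -> 12 lines: ftin yxu utfre pldq epn gqhh pwg wvw ebeby goha bfrv hzxg
Hunk 2: at line 2 remove [utfre,pldq,epn] add [xeqjw,vwc] -> 11 lines: ftin yxu xeqjw vwc gqhh pwg wvw ebeby goha bfrv hzxg
Hunk 3: at line 2 remove [xeqjw,vwc,gqhh] add [cfyus] -> 9 lines: ftin yxu cfyus pwg wvw ebeby goha bfrv hzxg
Hunk 4: at line 1 remove [cfyus,pwg,wvw] add [ilbme,yte,pwqd] -> 9 lines: ftin yxu ilbme yte pwqd ebeby goha bfrv hzxg
Hunk 5: at line 6 remove [goha,bfrv] add [mqs,iffg,mszl] -> 10 lines: ftin yxu ilbme yte pwqd ebeby mqs iffg mszl hzxg

Answer: ftin
yxu
ilbme
yte
pwqd
ebeby
mqs
iffg
mszl
hzxg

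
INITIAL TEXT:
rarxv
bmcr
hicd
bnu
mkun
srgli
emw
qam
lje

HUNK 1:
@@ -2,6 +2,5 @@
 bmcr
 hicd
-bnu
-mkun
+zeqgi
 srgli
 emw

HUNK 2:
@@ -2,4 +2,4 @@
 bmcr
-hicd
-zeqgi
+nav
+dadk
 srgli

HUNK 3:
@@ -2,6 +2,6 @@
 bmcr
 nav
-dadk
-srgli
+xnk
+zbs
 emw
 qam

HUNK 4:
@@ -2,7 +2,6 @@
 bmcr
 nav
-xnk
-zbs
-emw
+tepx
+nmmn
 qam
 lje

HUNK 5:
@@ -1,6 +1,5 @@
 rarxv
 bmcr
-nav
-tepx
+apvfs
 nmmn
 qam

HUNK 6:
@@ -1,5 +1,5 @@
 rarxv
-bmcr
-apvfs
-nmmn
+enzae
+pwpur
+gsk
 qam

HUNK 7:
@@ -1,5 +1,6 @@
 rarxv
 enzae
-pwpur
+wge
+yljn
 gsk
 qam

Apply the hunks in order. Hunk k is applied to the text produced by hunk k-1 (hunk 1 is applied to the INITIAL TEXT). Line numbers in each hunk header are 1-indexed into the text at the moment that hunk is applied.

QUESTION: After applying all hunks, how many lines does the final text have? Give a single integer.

Hunk 1: at line 2 remove [bnu,mkun] add [zeqgi] -> 8 lines: rarxv bmcr hicd zeqgi srgli emw qam lje
Hunk 2: at line 2 remove [hicd,zeqgi] add [nav,dadk] -> 8 lines: rarxv bmcr nav dadk srgli emw qam lje
Hunk 3: at line 2 remove [dadk,srgli] add [xnk,zbs] -> 8 lines: rarxv bmcr nav xnk zbs emw qam lje
Hunk 4: at line 2 remove [xnk,zbs,emw] add [tepx,nmmn] -> 7 lines: rarxv bmcr nav tepx nmmn qam lje
Hunk 5: at line 1 remove [nav,tepx] add [apvfs] -> 6 lines: rarxv bmcr apvfs nmmn qam lje
Hunk 6: at line 1 remove [bmcr,apvfs,nmmn] add [enzae,pwpur,gsk] -> 6 lines: rarxv enzae pwpur gsk qam lje
Hunk 7: at line 1 remove [pwpur] add [wge,yljn] -> 7 lines: rarxv enzae wge yljn gsk qam lje
Final line count: 7

Answer: 7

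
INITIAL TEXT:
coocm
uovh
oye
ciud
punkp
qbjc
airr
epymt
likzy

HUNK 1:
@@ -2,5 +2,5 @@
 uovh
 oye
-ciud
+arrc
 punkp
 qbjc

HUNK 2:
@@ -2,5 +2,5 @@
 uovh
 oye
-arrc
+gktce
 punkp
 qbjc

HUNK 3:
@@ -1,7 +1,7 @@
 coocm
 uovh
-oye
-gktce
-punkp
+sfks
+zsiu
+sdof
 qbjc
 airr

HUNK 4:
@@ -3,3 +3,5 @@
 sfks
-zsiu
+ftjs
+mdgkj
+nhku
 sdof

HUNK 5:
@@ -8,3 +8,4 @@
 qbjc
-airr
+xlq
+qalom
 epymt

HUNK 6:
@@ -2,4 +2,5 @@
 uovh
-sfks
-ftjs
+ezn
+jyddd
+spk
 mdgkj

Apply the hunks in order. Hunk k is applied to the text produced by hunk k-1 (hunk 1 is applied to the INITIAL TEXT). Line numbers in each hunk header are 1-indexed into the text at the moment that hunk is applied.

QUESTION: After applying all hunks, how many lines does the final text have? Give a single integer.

Answer: 13

Derivation:
Hunk 1: at line 2 remove [ciud] add [arrc] -> 9 lines: coocm uovh oye arrc punkp qbjc airr epymt likzy
Hunk 2: at line 2 remove [arrc] add [gktce] -> 9 lines: coocm uovh oye gktce punkp qbjc airr epymt likzy
Hunk 3: at line 1 remove [oye,gktce,punkp] add [sfks,zsiu,sdof] -> 9 lines: coocm uovh sfks zsiu sdof qbjc airr epymt likzy
Hunk 4: at line 3 remove [zsiu] add [ftjs,mdgkj,nhku] -> 11 lines: coocm uovh sfks ftjs mdgkj nhku sdof qbjc airr epymt likzy
Hunk 5: at line 8 remove [airr] add [xlq,qalom] -> 12 lines: coocm uovh sfks ftjs mdgkj nhku sdof qbjc xlq qalom epymt likzy
Hunk 6: at line 2 remove [sfks,ftjs] add [ezn,jyddd,spk] -> 13 lines: coocm uovh ezn jyddd spk mdgkj nhku sdof qbjc xlq qalom epymt likzy
Final line count: 13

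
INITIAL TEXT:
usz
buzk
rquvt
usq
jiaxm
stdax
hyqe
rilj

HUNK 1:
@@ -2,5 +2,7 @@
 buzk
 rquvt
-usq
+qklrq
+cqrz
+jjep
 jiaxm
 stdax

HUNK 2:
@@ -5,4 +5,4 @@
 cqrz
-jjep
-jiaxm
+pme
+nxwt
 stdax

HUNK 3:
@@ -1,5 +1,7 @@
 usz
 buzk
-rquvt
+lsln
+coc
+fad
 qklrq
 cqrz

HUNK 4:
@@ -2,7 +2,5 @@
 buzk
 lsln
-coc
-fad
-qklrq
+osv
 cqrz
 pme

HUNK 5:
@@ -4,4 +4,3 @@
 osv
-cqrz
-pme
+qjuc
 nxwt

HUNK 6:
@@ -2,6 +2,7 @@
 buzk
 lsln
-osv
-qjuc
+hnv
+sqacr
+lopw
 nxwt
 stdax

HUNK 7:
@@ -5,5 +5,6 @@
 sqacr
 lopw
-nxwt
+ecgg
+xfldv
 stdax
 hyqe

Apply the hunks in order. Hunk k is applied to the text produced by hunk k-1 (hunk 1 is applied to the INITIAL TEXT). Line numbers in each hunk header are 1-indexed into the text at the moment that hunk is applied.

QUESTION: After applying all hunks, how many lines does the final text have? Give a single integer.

Hunk 1: at line 2 remove [usq] add [qklrq,cqrz,jjep] -> 10 lines: usz buzk rquvt qklrq cqrz jjep jiaxm stdax hyqe rilj
Hunk 2: at line 5 remove [jjep,jiaxm] add [pme,nxwt] -> 10 lines: usz buzk rquvt qklrq cqrz pme nxwt stdax hyqe rilj
Hunk 3: at line 1 remove [rquvt] add [lsln,coc,fad] -> 12 lines: usz buzk lsln coc fad qklrq cqrz pme nxwt stdax hyqe rilj
Hunk 4: at line 2 remove [coc,fad,qklrq] add [osv] -> 10 lines: usz buzk lsln osv cqrz pme nxwt stdax hyqe rilj
Hunk 5: at line 4 remove [cqrz,pme] add [qjuc] -> 9 lines: usz buzk lsln osv qjuc nxwt stdax hyqe rilj
Hunk 6: at line 2 remove [osv,qjuc] add [hnv,sqacr,lopw] -> 10 lines: usz buzk lsln hnv sqacr lopw nxwt stdax hyqe rilj
Hunk 7: at line 5 remove [nxwt] add [ecgg,xfldv] -> 11 lines: usz buzk lsln hnv sqacr lopw ecgg xfldv stdax hyqe rilj
Final line count: 11

Answer: 11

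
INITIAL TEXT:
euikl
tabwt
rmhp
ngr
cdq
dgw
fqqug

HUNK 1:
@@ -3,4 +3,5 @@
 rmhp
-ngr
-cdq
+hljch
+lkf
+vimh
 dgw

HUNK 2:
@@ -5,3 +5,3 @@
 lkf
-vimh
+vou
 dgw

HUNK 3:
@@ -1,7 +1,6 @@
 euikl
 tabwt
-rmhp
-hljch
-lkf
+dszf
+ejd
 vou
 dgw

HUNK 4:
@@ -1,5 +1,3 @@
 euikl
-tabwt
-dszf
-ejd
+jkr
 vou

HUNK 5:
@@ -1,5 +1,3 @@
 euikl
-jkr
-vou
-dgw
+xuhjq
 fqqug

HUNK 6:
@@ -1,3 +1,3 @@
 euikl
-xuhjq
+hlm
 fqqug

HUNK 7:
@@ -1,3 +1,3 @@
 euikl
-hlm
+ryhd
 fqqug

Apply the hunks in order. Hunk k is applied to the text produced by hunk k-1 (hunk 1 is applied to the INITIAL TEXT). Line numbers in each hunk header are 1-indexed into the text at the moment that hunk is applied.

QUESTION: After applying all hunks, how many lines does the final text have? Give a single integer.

Hunk 1: at line 3 remove [ngr,cdq] add [hljch,lkf,vimh] -> 8 lines: euikl tabwt rmhp hljch lkf vimh dgw fqqug
Hunk 2: at line 5 remove [vimh] add [vou] -> 8 lines: euikl tabwt rmhp hljch lkf vou dgw fqqug
Hunk 3: at line 1 remove [rmhp,hljch,lkf] add [dszf,ejd] -> 7 lines: euikl tabwt dszf ejd vou dgw fqqug
Hunk 4: at line 1 remove [tabwt,dszf,ejd] add [jkr] -> 5 lines: euikl jkr vou dgw fqqug
Hunk 5: at line 1 remove [jkr,vou,dgw] add [xuhjq] -> 3 lines: euikl xuhjq fqqug
Hunk 6: at line 1 remove [xuhjq] add [hlm] -> 3 lines: euikl hlm fqqug
Hunk 7: at line 1 remove [hlm] add [ryhd] -> 3 lines: euikl ryhd fqqug
Final line count: 3

Answer: 3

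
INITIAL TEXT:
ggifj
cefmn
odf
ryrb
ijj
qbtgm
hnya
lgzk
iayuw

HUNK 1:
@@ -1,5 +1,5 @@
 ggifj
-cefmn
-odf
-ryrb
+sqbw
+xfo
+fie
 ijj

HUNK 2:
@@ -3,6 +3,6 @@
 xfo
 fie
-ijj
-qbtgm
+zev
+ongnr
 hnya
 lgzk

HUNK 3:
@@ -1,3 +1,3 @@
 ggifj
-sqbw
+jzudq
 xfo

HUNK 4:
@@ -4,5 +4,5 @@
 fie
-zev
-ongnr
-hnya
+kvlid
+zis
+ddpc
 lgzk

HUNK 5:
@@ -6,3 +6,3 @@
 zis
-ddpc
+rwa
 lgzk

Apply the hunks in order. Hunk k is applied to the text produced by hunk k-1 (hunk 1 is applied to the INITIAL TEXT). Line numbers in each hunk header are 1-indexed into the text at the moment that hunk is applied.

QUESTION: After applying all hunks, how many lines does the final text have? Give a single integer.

Hunk 1: at line 1 remove [cefmn,odf,ryrb] add [sqbw,xfo,fie] -> 9 lines: ggifj sqbw xfo fie ijj qbtgm hnya lgzk iayuw
Hunk 2: at line 3 remove [ijj,qbtgm] add [zev,ongnr] -> 9 lines: ggifj sqbw xfo fie zev ongnr hnya lgzk iayuw
Hunk 3: at line 1 remove [sqbw] add [jzudq] -> 9 lines: ggifj jzudq xfo fie zev ongnr hnya lgzk iayuw
Hunk 4: at line 4 remove [zev,ongnr,hnya] add [kvlid,zis,ddpc] -> 9 lines: ggifj jzudq xfo fie kvlid zis ddpc lgzk iayuw
Hunk 5: at line 6 remove [ddpc] add [rwa] -> 9 lines: ggifj jzudq xfo fie kvlid zis rwa lgzk iayuw
Final line count: 9

Answer: 9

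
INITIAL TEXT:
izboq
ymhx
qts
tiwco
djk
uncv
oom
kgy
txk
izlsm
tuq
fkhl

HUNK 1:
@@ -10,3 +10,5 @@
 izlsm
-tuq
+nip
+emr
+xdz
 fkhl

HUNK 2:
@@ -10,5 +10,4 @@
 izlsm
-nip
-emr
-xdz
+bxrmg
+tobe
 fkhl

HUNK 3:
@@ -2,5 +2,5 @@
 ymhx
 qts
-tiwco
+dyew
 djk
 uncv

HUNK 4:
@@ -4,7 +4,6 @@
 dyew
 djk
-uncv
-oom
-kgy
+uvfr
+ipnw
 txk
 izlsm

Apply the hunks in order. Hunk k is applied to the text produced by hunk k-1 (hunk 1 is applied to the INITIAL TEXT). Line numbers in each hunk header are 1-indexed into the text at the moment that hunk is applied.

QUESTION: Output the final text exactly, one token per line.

Answer: izboq
ymhx
qts
dyew
djk
uvfr
ipnw
txk
izlsm
bxrmg
tobe
fkhl

Derivation:
Hunk 1: at line 10 remove [tuq] add [nip,emr,xdz] -> 14 lines: izboq ymhx qts tiwco djk uncv oom kgy txk izlsm nip emr xdz fkhl
Hunk 2: at line 10 remove [nip,emr,xdz] add [bxrmg,tobe] -> 13 lines: izboq ymhx qts tiwco djk uncv oom kgy txk izlsm bxrmg tobe fkhl
Hunk 3: at line 2 remove [tiwco] add [dyew] -> 13 lines: izboq ymhx qts dyew djk uncv oom kgy txk izlsm bxrmg tobe fkhl
Hunk 4: at line 4 remove [uncv,oom,kgy] add [uvfr,ipnw] -> 12 lines: izboq ymhx qts dyew djk uvfr ipnw txk izlsm bxrmg tobe fkhl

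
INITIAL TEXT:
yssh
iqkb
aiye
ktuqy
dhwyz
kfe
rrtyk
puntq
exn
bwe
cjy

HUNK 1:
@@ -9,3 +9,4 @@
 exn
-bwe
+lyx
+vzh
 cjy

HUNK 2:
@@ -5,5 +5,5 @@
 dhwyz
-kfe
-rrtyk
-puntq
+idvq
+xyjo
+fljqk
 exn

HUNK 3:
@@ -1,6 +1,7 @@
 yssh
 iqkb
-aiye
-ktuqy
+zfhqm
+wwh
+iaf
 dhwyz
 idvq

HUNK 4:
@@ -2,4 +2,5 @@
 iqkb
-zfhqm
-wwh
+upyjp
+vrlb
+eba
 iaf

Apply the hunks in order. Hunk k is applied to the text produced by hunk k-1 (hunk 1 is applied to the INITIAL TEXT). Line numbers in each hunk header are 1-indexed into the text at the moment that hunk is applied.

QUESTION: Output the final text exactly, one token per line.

Hunk 1: at line 9 remove [bwe] add [lyx,vzh] -> 12 lines: yssh iqkb aiye ktuqy dhwyz kfe rrtyk puntq exn lyx vzh cjy
Hunk 2: at line 5 remove [kfe,rrtyk,puntq] add [idvq,xyjo,fljqk] -> 12 lines: yssh iqkb aiye ktuqy dhwyz idvq xyjo fljqk exn lyx vzh cjy
Hunk 3: at line 1 remove [aiye,ktuqy] add [zfhqm,wwh,iaf] -> 13 lines: yssh iqkb zfhqm wwh iaf dhwyz idvq xyjo fljqk exn lyx vzh cjy
Hunk 4: at line 2 remove [zfhqm,wwh] add [upyjp,vrlb,eba] -> 14 lines: yssh iqkb upyjp vrlb eba iaf dhwyz idvq xyjo fljqk exn lyx vzh cjy

Answer: yssh
iqkb
upyjp
vrlb
eba
iaf
dhwyz
idvq
xyjo
fljqk
exn
lyx
vzh
cjy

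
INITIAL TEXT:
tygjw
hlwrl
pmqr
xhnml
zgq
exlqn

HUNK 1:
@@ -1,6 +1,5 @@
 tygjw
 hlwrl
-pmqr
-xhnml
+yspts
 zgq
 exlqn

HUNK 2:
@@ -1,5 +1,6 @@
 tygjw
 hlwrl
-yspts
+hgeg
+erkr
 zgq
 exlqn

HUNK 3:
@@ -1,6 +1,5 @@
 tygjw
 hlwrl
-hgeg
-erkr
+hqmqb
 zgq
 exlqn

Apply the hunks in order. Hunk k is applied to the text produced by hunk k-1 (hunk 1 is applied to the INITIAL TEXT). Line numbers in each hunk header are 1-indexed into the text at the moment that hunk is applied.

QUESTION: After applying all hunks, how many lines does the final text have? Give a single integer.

Hunk 1: at line 1 remove [pmqr,xhnml] add [yspts] -> 5 lines: tygjw hlwrl yspts zgq exlqn
Hunk 2: at line 1 remove [yspts] add [hgeg,erkr] -> 6 lines: tygjw hlwrl hgeg erkr zgq exlqn
Hunk 3: at line 1 remove [hgeg,erkr] add [hqmqb] -> 5 lines: tygjw hlwrl hqmqb zgq exlqn
Final line count: 5

Answer: 5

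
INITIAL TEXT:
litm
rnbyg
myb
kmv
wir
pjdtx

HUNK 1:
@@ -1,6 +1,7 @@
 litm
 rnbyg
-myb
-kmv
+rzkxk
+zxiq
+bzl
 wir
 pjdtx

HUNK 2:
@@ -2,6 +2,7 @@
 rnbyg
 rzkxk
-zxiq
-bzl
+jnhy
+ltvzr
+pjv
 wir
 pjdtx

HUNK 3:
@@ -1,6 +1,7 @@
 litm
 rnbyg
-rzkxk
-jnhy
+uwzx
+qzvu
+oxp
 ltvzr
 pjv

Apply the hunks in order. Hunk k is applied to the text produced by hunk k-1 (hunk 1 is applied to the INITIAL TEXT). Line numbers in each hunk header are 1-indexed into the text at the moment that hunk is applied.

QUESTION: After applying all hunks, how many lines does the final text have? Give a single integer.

Answer: 9

Derivation:
Hunk 1: at line 1 remove [myb,kmv] add [rzkxk,zxiq,bzl] -> 7 lines: litm rnbyg rzkxk zxiq bzl wir pjdtx
Hunk 2: at line 2 remove [zxiq,bzl] add [jnhy,ltvzr,pjv] -> 8 lines: litm rnbyg rzkxk jnhy ltvzr pjv wir pjdtx
Hunk 3: at line 1 remove [rzkxk,jnhy] add [uwzx,qzvu,oxp] -> 9 lines: litm rnbyg uwzx qzvu oxp ltvzr pjv wir pjdtx
Final line count: 9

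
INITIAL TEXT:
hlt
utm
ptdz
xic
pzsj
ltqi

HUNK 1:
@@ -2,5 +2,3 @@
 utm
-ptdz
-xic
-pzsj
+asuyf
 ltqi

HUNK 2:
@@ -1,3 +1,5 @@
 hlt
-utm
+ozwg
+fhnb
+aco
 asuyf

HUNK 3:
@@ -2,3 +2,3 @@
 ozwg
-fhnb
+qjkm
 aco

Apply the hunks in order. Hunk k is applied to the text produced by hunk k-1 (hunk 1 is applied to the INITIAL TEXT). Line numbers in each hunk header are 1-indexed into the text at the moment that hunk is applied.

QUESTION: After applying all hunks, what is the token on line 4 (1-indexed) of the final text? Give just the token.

Hunk 1: at line 2 remove [ptdz,xic,pzsj] add [asuyf] -> 4 lines: hlt utm asuyf ltqi
Hunk 2: at line 1 remove [utm] add [ozwg,fhnb,aco] -> 6 lines: hlt ozwg fhnb aco asuyf ltqi
Hunk 3: at line 2 remove [fhnb] add [qjkm] -> 6 lines: hlt ozwg qjkm aco asuyf ltqi
Final line 4: aco

Answer: aco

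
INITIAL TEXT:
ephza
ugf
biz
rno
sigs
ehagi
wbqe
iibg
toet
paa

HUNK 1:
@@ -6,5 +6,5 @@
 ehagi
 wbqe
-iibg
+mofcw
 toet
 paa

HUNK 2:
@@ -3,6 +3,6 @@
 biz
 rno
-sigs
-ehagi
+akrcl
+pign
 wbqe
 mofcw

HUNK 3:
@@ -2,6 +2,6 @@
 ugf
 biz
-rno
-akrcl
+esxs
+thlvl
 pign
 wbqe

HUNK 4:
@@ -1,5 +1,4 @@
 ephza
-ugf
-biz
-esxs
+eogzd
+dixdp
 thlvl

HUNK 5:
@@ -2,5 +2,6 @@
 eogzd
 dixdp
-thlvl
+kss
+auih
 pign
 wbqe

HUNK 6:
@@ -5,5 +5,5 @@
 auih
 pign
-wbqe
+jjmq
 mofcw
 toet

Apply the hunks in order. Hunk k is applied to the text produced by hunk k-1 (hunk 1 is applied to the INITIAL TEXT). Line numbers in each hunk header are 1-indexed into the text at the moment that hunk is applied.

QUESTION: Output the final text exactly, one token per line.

Answer: ephza
eogzd
dixdp
kss
auih
pign
jjmq
mofcw
toet
paa

Derivation:
Hunk 1: at line 6 remove [iibg] add [mofcw] -> 10 lines: ephza ugf biz rno sigs ehagi wbqe mofcw toet paa
Hunk 2: at line 3 remove [sigs,ehagi] add [akrcl,pign] -> 10 lines: ephza ugf biz rno akrcl pign wbqe mofcw toet paa
Hunk 3: at line 2 remove [rno,akrcl] add [esxs,thlvl] -> 10 lines: ephza ugf biz esxs thlvl pign wbqe mofcw toet paa
Hunk 4: at line 1 remove [ugf,biz,esxs] add [eogzd,dixdp] -> 9 lines: ephza eogzd dixdp thlvl pign wbqe mofcw toet paa
Hunk 5: at line 2 remove [thlvl] add [kss,auih] -> 10 lines: ephza eogzd dixdp kss auih pign wbqe mofcw toet paa
Hunk 6: at line 5 remove [wbqe] add [jjmq] -> 10 lines: ephza eogzd dixdp kss auih pign jjmq mofcw toet paa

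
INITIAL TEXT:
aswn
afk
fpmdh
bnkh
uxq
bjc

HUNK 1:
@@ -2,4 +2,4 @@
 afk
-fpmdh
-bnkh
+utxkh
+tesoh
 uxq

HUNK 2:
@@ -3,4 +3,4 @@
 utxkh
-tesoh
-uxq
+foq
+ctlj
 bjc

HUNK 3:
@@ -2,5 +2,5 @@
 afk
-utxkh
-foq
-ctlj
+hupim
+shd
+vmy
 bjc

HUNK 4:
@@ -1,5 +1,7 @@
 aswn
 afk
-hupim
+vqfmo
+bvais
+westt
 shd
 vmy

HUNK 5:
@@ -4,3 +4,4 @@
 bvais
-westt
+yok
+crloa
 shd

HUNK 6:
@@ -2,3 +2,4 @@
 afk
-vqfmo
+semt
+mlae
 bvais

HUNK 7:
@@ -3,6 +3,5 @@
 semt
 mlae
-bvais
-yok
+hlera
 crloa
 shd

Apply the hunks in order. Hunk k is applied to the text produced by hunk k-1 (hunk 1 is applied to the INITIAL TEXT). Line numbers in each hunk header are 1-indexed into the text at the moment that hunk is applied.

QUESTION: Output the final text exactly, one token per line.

Answer: aswn
afk
semt
mlae
hlera
crloa
shd
vmy
bjc

Derivation:
Hunk 1: at line 2 remove [fpmdh,bnkh] add [utxkh,tesoh] -> 6 lines: aswn afk utxkh tesoh uxq bjc
Hunk 2: at line 3 remove [tesoh,uxq] add [foq,ctlj] -> 6 lines: aswn afk utxkh foq ctlj bjc
Hunk 3: at line 2 remove [utxkh,foq,ctlj] add [hupim,shd,vmy] -> 6 lines: aswn afk hupim shd vmy bjc
Hunk 4: at line 1 remove [hupim] add [vqfmo,bvais,westt] -> 8 lines: aswn afk vqfmo bvais westt shd vmy bjc
Hunk 5: at line 4 remove [westt] add [yok,crloa] -> 9 lines: aswn afk vqfmo bvais yok crloa shd vmy bjc
Hunk 6: at line 2 remove [vqfmo] add [semt,mlae] -> 10 lines: aswn afk semt mlae bvais yok crloa shd vmy bjc
Hunk 7: at line 3 remove [bvais,yok] add [hlera] -> 9 lines: aswn afk semt mlae hlera crloa shd vmy bjc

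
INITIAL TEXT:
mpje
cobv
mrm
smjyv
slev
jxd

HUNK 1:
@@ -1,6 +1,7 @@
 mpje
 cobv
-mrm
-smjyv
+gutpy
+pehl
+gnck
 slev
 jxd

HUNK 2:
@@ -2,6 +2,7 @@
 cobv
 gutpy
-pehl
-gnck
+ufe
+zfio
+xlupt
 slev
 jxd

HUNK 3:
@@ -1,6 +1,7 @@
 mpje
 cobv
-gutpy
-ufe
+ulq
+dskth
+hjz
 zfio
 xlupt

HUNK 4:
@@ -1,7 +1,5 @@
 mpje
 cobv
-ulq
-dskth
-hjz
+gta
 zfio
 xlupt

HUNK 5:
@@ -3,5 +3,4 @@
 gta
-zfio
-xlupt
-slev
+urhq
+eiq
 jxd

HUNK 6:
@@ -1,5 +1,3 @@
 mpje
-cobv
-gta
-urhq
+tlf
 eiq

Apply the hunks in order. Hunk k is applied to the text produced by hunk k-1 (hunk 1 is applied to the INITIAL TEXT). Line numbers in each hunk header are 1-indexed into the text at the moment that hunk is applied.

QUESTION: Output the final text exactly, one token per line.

Hunk 1: at line 1 remove [mrm,smjyv] add [gutpy,pehl,gnck] -> 7 lines: mpje cobv gutpy pehl gnck slev jxd
Hunk 2: at line 2 remove [pehl,gnck] add [ufe,zfio,xlupt] -> 8 lines: mpje cobv gutpy ufe zfio xlupt slev jxd
Hunk 3: at line 1 remove [gutpy,ufe] add [ulq,dskth,hjz] -> 9 lines: mpje cobv ulq dskth hjz zfio xlupt slev jxd
Hunk 4: at line 1 remove [ulq,dskth,hjz] add [gta] -> 7 lines: mpje cobv gta zfio xlupt slev jxd
Hunk 5: at line 3 remove [zfio,xlupt,slev] add [urhq,eiq] -> 6 lines: mpje cobv gta urhq eiq jxd
Hunk 6: at line 1 remove [cobv,gta,urhq] add [tlf] -> 4 lines: mpje tlf eiq jxd

Answer: mpje
tlf
eiq
jxd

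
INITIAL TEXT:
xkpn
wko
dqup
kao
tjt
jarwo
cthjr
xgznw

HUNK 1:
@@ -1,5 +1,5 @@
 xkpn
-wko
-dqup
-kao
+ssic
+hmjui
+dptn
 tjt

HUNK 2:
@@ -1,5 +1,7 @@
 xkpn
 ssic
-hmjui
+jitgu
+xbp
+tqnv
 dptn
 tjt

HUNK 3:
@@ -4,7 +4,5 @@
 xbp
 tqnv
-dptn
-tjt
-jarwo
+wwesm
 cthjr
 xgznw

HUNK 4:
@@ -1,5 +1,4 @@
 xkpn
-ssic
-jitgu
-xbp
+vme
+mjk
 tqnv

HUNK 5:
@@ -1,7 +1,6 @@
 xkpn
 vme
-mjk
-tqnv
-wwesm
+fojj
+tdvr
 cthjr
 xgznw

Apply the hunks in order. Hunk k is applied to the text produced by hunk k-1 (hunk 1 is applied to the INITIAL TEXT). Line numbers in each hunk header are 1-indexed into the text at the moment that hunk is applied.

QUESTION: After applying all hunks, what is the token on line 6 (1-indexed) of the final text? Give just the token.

Answer: xgznw

Derivation:
Hunk 1: at line 1 remove [wko,dqup,kao] add [ssic,hmjui,dptn] -> 8 lines: xkpn ssic hmjui dptn tjt jarwo cthjr xgznw
Hunk 2: at line 1 remove [hmjui] add [jitgu,xbp,tqnv] -> 10 lines: xkpn ssic jitgu xbp tqnv dptn tjt jarwo cthjr xgznw
Hunk 3: at line 4 remove [dptn,tjt,jarwo] add [wwesm] -> 8 lines: xkpn ssic jitgu xbp tqnv wwesm cthjr xgznw
Hunk 4: at line 1 remove [ssic,jitgu,xbp] add [vme,mjk] -> 7 lines: xkpn vme mjk tqnv wwesm cthjr xgznw
Hunk 5: at line 1 remove [mjk,tqnv,wwesm] add [fojj,tdvr] -> 6 lines: xkpn vme fojj tdvr cthjr xgznw
Final line 6: xgznw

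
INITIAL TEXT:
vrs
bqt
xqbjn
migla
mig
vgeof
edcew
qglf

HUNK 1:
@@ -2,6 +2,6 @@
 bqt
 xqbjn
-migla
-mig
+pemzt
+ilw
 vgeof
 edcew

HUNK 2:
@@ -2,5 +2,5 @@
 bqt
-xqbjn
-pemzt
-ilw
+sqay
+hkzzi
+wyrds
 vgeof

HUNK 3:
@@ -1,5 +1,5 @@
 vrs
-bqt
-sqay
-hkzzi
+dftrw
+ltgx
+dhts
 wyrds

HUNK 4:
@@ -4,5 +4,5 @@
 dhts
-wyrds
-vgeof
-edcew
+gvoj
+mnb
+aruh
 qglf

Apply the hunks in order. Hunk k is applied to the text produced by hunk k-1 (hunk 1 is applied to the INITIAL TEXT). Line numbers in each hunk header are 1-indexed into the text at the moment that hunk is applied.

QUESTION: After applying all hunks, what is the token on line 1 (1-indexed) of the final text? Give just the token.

Answer: vrs

Derivation:
Hunk 1: at line 2 remove [migla,mig] add [pemzt,ilw] -> 8 lines: vrs bqt xqbjn pemzt ilw vgeof edcew qglf
Hunk 2: at line 2 remove [xqbjn,pemzt,ilw] add [sqay,hkzzi,wyrds] -> 8 lines: vrs bqt sqay hkzzi wyrds vgeof edcew qglf
Hunk 3: at line 1 remove [bqt,sqay,hkzzi] add [dftrw,ltgx,dhts] -> 8 lines: vrs dftrw ltgx dhts wyrds vgeof edcew qglf
Hunk 4: at line 4 remove [wyrds,vgeof,edcew] add [gvoj,mnb,aruh] -> 8 lines: vrs dftrw ltgx dhts gvoj mnb aruh qglf
Final line 1: vrs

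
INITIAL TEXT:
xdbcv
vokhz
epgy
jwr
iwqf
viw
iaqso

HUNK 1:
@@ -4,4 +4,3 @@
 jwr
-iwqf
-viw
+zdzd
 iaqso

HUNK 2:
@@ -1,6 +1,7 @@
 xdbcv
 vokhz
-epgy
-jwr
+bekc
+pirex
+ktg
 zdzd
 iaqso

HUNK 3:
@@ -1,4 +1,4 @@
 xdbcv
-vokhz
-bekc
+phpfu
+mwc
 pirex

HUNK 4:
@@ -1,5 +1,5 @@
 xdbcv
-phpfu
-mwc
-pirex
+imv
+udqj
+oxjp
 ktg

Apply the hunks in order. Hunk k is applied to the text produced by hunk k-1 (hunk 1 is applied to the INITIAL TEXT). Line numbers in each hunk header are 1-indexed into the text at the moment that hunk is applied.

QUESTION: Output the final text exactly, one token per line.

Answer: xdbcv
imv
udqj
oxjp
ktg
zdzd
iaqso

Derivation:
Hunk 1: at line 4 remove [iwqf,viw] add [zdzd] -> 6 lines: xdbcv vokhz epgy jwr zdzd iaqso
Hunk 2: at line 1 remove [epgy,jwr] add [bekc,pirex,ktg] -> 7 lines: xdbcv vokhz bekc pirex ktg zdzd iaqso
Hunk 3: at line 1 remove [vokhz,bekc] add [phpfu,mwc] -> 7 lines: xdbcv phpfu mwc pirex ktg zdzd iaqso
Hunk 4: at line 1 remove [phpfu,mwc,pirex] add [imv,udqj,oxjp] -> 7 lines: xdbcv imv udqj oxjp ktg zdzd iaqso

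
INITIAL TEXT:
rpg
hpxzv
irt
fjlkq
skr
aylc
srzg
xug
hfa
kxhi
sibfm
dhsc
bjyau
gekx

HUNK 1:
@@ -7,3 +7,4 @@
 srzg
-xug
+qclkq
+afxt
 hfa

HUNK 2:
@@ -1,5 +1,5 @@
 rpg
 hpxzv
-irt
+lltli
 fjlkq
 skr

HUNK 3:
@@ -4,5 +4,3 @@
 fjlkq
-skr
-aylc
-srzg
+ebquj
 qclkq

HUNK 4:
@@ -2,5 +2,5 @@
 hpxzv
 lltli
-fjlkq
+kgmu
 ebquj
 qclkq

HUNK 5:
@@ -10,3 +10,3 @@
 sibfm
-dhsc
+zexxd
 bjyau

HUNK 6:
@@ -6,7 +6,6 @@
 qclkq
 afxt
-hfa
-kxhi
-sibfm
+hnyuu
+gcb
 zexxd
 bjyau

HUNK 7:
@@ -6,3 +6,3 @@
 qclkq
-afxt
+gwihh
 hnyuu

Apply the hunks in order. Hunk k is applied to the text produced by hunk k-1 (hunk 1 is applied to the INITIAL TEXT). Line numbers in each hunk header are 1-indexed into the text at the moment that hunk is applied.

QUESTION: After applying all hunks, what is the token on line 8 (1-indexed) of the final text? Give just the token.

Answer: hnyuu

Derivation:
Hunk 1: at line 7 remove [xug] add [qclkq,afxt] -> 15 lines: rpg hpxzv irt fjlkq skr aylc srzg qclkq afxt hfa kxhi sibfm dhsc bjyau gekx
Hunk 2: at line 1 remove [irt] add [lltli] -> 15 lines: rpg hpxzv lltli fjlkq skr aylc srzg qclkq afxt hfa kxhi sibfm dhsc bjyau gekx
Hunk 3: at line 4 remove [skr,aylc,srzg] add [ebquj] -> 13 lines: rpg hpxzv lltli fjlkq ebquj qclkq afxt hfa kxhi sibfm dhsc bjyau gekx
Hunk 4: at line 2 remove [fjlkq] add [kgmu] -> 13 lines: rpg hpxzv lltli kgmu ebquj qclkq afxt hfa kxhi sibfm dhsc bjyau gekx
Hunk 5: at line 10 remove [dhsc] add [zexxd] -> 13 lines: rpg hpxzv lltli kgmu ebquj qclkq afxt hfa kxhi sibfm zexxd bjyau gekx
Hunk 6: at line 6 remove [hfa,kxhi,sibfm] add [hnyuu,gcb] -> 12 lines: rpg hpxzv lltli kgmu ebquj qclkq afxt hnyuu gcb zexxd bjyau gekx
Hunk 7: at line 6 remove [afxt] add [gwihh] -> 12 lines: rpg hpxzv lltli kgmu ebquj qclkq gwihh hnyuu gcb zexxd bjyau gekx
Final line 8: hnyuu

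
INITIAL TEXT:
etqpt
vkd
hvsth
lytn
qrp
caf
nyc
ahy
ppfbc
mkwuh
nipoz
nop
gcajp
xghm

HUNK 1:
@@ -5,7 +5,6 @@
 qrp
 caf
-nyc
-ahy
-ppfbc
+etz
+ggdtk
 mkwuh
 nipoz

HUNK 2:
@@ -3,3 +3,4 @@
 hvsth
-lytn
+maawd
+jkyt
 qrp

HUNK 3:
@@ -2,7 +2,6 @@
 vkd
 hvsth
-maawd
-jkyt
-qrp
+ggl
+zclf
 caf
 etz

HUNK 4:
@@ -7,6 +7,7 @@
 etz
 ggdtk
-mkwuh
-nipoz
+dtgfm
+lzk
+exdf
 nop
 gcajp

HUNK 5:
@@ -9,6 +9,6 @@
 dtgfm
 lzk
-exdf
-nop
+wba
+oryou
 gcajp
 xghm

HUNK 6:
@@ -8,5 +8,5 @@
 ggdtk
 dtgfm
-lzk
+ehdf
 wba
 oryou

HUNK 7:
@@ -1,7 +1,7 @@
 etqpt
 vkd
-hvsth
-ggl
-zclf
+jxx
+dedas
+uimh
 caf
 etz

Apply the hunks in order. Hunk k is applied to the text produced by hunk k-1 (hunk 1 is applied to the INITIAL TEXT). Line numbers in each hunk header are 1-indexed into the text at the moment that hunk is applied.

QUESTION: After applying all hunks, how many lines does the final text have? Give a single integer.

Answer: 14

Derivation:
Hunk 1: at line 5 remove [nyc,ahy,ppfbc] add [etz,ggdtk] -> 13 lines: etqpt vkd hvsth lytn qrp caf etz ggdtk mkwuh nipoz nop gcajp xghm
Hunk 2: at line 3 remove [lytn] add [maawd,jkyt] -> 14 lines: etqpt vkd hvsth maawd jkyt qrp caf etz ggdtk mkwuh nipoz nop gcajp xghm
Hunk 3: at line 2 remove [maawd,jkyt,qrp] add [ggl,zclf] -> 13 lines: etqpt vkd hvsth ggl zclf caf etz ggdtk mkwuh nipoz nop gcajp xghm
Hunk 4: at line 7 remove [mkwuh,nipoz] add [dtgfm,lzk,exdf] -> 14 lines: etqpt vkd hvsth ggl zclf caf etz ggdtk dtgfm lzk exdf nop gcajp xghm
Hunk 5: at line 9 remove [exdf,nop] add [wba,oryou] -> 14 lines: etqpt vkd hvsth ggl zclf caf etz ggdtk dtgfm lzk wba oryou gcajp xghm
Hunk 6: at line 8 remove [lzk] add [ehdf] -> 14 lines: etqpt vkd hvsth ggl zclf caf etz ggdtk dtgfm ehdf wba oryou gcajp xghm
Hunk 7: at line 1 remove [hvsth,ggl,zclf] add [jxx,dedas,uimh] -> 14 lines: etqpt vkd jxx dedas uimh caf etz ggdtk dtgfm ehdf wba oryou gcajp xghm
Final line count: 14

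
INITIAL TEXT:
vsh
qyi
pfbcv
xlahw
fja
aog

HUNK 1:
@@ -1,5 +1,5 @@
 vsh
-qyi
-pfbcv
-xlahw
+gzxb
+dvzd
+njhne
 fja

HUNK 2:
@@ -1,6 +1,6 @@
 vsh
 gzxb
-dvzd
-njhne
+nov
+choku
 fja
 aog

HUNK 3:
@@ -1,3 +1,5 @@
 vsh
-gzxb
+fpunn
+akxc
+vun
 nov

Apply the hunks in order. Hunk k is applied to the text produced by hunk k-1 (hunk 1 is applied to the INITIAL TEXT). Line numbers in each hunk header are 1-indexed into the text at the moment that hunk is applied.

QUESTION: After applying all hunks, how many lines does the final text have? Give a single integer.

Answer: 8

Derivation:
Hunk 1: at line 1 remove [qyi,pfbcv,xlahw] add [gzxb,dvzd,njhne] -> 6 lines: vsh gzxb dvzd njhne fja aog
Hunk 2: at line 1 remove [dvzd,njhne] add [nov,choku] -> 6 lines: vsh gzxb nov choku fja aog
Hunk 3: at line 1 remove [gzxb] add [fpunn,akxc,vun] -> 8 lines: vsh fpunn akxc vun nov choku fja aog
Final line count: 8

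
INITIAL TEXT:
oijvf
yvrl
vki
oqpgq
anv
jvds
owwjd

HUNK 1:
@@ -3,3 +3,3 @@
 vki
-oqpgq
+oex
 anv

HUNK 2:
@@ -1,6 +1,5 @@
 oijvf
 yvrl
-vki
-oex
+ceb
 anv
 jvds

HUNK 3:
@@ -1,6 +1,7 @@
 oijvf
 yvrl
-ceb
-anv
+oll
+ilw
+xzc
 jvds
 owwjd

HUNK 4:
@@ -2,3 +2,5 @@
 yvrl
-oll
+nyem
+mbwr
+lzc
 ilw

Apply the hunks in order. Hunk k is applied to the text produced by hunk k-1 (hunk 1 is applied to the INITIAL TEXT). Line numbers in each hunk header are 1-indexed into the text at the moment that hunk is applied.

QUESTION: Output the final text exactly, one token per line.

Hunk 1: at line 3 remove [oqpgq] add [oex] -> 7 lines: oijvf yvrl vki oex anv jvds owwjd
Hunk 2: at line 1 remove [vki,oex] add [ceb] -> 6 lines: oijvf yvrl ceb anv jvds owwjd
Hunk 3: at line 1 remove [ceb,anv] add [oll,ilw,xzc] -> 7 lines: oijvf yvrl oll ilw xzc jvds owwjd
Hunk 4: at line 2 remove [oll] add [nyem,mbwr,lzc] -> 9 lines: oijvf yvrl nyem mbwr lzc ilw xzc jvds owwjd

Answer: oijvf
yvrl
nyem
mbwr
lzc
ilw
xzc
jvds
owwjd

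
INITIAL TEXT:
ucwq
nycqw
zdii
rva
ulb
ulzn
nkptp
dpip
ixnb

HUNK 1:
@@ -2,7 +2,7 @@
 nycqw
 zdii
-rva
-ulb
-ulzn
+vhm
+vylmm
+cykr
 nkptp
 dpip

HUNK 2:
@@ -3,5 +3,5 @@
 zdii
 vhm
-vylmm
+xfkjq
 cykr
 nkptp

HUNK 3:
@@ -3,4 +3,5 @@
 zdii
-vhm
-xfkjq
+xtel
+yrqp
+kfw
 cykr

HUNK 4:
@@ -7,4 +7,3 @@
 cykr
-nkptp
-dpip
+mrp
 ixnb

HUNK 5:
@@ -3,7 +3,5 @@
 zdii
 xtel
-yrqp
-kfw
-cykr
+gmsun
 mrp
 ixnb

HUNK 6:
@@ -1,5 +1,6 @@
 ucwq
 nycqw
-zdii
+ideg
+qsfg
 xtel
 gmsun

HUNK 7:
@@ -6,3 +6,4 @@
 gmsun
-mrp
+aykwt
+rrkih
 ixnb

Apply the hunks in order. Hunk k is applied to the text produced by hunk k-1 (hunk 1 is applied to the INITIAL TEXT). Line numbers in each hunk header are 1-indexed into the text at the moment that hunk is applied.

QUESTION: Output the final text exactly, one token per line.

Answer: ucwq
nycqw
ideg
qsfg
xtel
gmsun
aykwt
rrkih
ixnb

Derivation:
Hunk 1: at line 2 remove [rva,ulb,ulzn] add [vhm,vylmm,cykr] -> 9 lines: ucwq nycqw zdii vhm vylmm cykr nkptp dpip ixnb
Hunk 2: at line 3 remove [vylmm] add [xfkjq] -> 9 lines: ucwq nycqw zdii vhm xfkjq cykr nkptp dpip ixnb
Hunk 3: at line 3 remove [vhm,xfkjq] add [xtel,yrqp,kfw] -> 10 lines: ucwq nycqw zdii xtel yrqp kfw cykr nkptp dpip ixnb
Hunk 4: at line 7 remove [nkptp,dpip] add [mrp] -> 9 lines: ucwq nycqw zdii xtel yrqp kfw cykr mrp ixnb
Hunk 5: at line 3 remove [yrqp,kfw,cykr] add [gmsun] -> 7 lines: ucwq nycqw zdii xtel gmsun mrp ixnb
Hunk 6: at line 1 remove [zdii] add [ideg,qsfg] -> 8 lines: ucwq nycqw ideg qsfg xtel gmsun mrp ixnb
Hunk 7: at line 6 remove [mrp] add [aykwt,rrkih] -> 9 lines: ucwq nycqw ideg qsfg xtel gmsun aykwt rrkih ixnb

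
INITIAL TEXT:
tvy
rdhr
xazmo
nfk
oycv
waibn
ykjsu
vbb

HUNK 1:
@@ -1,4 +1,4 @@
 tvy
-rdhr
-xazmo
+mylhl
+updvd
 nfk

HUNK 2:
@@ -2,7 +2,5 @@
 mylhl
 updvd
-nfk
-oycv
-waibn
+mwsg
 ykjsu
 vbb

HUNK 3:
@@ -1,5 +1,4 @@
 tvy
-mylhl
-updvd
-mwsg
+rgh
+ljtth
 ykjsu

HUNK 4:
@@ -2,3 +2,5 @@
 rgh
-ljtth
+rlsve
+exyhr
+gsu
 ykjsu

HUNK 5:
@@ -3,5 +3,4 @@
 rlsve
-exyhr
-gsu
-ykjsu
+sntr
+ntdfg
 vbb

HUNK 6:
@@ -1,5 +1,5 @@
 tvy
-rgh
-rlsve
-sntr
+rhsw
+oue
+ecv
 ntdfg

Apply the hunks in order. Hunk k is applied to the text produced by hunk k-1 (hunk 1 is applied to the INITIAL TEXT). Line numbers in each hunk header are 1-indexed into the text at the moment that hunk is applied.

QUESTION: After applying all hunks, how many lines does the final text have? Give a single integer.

Hunk 1: at line 1 remove [rdhr,xazmo] add [mylhl,updvd] -> 8 lines: tvy mylhl updvd nfk oycv waibn ykjsu vbb
Hunk 2: at line 2 remove [nfk,oycv,waibn] add [mwsg] -> 6 lines: tvy mylhl updvd mwsg ykjsu vbb
Hunk 3: at line 1 remove [mylhl,updvd,mwsg] add [rgh,ljtth] -> 5 lines: tvy rgh ljtth ykjsu vbb
Hunk 4: at line 2 remove [ljtth] add [rlsve,exyhr,gsu] -> 7 lines: tvy rgh rlsve exyhr gsu ykjsu vbb
Hunk 5: at line 3 remove [exyhr,gsu,ykjsu] add [sntr,ntdfg] -> 6 lines: tvy rgh rlsve sntr ntdfg vbb
Hunk 6: at line 1 remove [rgh,rlsve,sntr] add [rhsw,oue,ecv] -> 6 lines: tvy rhsw oue ecv ntdfg vbb
Final line count: 6

Answer: 6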